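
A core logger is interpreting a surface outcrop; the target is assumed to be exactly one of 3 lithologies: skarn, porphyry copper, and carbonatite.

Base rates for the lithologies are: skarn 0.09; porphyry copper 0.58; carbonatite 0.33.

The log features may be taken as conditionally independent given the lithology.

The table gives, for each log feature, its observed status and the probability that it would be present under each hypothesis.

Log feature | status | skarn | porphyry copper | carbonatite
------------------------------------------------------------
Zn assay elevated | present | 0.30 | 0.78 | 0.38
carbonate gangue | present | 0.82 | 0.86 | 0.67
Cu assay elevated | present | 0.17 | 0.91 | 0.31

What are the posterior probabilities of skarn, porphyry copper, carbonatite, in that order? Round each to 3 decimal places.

Multiply each prior by the joint likelihood of the log feature pattern:
  skarn: 0.09 × 0.30 × 0.82 × 0.17 = 0.0037638
  porphyry copper: 0.58 × 0.78 × 0.86 × 0.91 = 0.35405
  carbonatite: 0.33 × 0.38 × 0.67 × 0.31 = 0.026046
The unnormalized weights sum to 0.38386.
P(skarn | evidence) = 0.0037638 / 0.38386 ≈ 0.010
P(porphyry copper | evidence) = 0.35405 / 0.38386 ≈ 0.922
P(carbonatite | evidence) = 0.026046 / 0.38386 ≈ 0.068

0.010, 0.922, 0.068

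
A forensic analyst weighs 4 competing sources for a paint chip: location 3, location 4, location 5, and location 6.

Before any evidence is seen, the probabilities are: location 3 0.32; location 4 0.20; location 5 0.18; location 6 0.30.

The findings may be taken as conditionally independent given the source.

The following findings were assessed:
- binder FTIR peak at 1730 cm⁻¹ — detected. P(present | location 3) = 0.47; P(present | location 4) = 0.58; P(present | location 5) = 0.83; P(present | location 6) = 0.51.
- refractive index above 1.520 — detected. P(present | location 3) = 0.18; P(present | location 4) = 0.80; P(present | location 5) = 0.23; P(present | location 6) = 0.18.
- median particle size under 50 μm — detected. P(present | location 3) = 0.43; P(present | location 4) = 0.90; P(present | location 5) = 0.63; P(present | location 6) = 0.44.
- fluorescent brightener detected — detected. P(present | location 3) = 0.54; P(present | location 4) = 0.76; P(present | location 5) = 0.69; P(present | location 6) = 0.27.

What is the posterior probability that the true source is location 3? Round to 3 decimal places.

0.071

For each hypothesis, the unnormalized posterior weight is prior × product of the finding likelihoods:
  location 3: 0.32 × 0.47 × 0.18 × 0.43 × 0.54 = 0.0062861
  location 4: 0.20 × 0.58 × 0.80 × 0.90 × 0.76 = 0.063475
  location 5: 0.18 × 0.83 × 0.23 × 0.63 × 0.69 = 0.014937
  location 6: 0.30 × 0.51 × 0.18 × 0.44 × 0.27 = 0.0032718
The unnormalized weights sum to 0.08797.
P(location 3 | evidence) = 0.0062861 / 0.08797 ≈ 0.071.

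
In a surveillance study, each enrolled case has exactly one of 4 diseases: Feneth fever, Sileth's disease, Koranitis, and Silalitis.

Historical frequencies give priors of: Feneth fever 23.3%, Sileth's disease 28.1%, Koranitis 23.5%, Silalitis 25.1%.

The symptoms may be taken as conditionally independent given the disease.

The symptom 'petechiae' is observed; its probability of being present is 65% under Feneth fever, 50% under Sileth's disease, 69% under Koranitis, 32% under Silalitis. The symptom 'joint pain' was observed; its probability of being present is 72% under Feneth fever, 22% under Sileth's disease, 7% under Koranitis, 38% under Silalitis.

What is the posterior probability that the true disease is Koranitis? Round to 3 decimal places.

Multiply each prior by the joint likelihood of the symptom pattern:
  Feneth fever: 0.233 × 0.65 × 0.72 = 0.10904
  Sileth's disease: 0.281 × 0.50 × 0.22 = 0.03091
  Koranitis: 0.235 × 0.69 × 0.07 = 0.01135
  Silalitis: 0.251 × 0.32 × 0.38 = 0.030522
Marginal likelihood of the evidence = 0.18183.
P(Koranitis | evidence) = 0.01135 / 0.18183 ≈ 0.062.

0.062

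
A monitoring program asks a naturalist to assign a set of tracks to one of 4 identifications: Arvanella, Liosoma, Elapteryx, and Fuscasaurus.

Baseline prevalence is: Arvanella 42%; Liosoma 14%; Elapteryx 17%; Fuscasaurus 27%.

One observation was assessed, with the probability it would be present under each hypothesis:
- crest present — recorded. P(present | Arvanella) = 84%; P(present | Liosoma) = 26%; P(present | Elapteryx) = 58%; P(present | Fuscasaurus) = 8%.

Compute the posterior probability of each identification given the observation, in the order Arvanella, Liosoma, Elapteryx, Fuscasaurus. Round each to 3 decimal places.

Multiply each prior by the likelihood of the observation:
  Arvanella: 0.42 × 0.84 = 0.3528
  Liosoma: 0.14 × 0.26 = 0.0364
  Elapteryx: 0.17 × 0.58 = 0.0986
  Fuscasaurus: 0.27 × 0.08 = 0.0216
The unnormalized weights sum to 0.5094.
P(Arvanella | evidence) = 0.3528 / 0.5094 ≈ 0.693
P(Liosoma | evidence) = 0.0364 / 0.5094 ≈ 0.071
P(Elapteryx | evidence) = 0.0986 / 0.5094 ≈ 0.194
P(Fuscasaurus | evidence) = 0.0216 / 0.5094 ≈ 0.042

0.693, 0.071, 0.194, 0.042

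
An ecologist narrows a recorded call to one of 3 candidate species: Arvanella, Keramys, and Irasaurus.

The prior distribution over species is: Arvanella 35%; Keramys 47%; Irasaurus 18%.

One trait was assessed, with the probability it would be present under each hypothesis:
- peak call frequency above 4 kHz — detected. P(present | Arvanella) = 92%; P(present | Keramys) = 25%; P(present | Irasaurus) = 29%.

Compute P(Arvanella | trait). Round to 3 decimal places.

For each hypothesis, the unnormalized posterior weight is prior × likelihood:
  Arvanella: 0.35 × 0.92 = 0.322
  Keramys: 0.47 × 0.25 = 0.1175
  Irasaurus: 0.18 × 0.29 = 0.0522
Normalizing constant Z = 0.322 + 0.1175 + 0.0522 = 0.4917.
P(Arvanella | evidence) = 0.322 / 0.4917 ≈ 0.655.

0.655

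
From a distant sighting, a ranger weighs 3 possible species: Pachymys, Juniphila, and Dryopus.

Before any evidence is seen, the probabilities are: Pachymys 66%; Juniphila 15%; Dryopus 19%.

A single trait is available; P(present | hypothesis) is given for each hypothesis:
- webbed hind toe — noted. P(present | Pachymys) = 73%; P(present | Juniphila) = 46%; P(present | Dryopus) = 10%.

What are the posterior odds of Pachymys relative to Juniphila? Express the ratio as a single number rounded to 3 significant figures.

Unnormalized posterior weight (prior times the trait likelihood) for each of the two hypotheses:
  Pachymys: 0.66 × 0.73 = 0.4818
  Juniphila: 0.15 × 0.46 = 0.069
Odds(Pachymys : Juniphila) = 0.4818 / 0.069 ≈ 6.98.

6.98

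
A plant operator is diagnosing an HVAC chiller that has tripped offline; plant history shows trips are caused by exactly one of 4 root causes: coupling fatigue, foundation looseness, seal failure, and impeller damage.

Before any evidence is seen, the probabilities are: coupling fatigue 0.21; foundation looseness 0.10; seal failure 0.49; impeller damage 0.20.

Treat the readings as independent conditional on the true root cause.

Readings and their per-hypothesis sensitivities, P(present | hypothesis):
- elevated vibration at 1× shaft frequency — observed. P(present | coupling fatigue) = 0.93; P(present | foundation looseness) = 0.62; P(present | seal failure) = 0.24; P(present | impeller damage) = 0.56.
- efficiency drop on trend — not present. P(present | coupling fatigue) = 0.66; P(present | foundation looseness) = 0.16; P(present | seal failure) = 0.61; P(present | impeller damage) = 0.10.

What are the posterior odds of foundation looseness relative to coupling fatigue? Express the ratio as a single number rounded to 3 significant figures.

0.784

Posterior odds equal prior odds times the likelihood ratio; only the two competing hypotheses matter (using 1 − P(present | H) for each absent reading).
  foundation looseness: 0.10 × 0.62 × (1 − 0.16) = 0.05208
  coupling fatigue: 0.21 × 0.93 × (1 − 0.66) = 0.066402
Posterior odds = 0.05208 / 0.066402 ≈ 0.784.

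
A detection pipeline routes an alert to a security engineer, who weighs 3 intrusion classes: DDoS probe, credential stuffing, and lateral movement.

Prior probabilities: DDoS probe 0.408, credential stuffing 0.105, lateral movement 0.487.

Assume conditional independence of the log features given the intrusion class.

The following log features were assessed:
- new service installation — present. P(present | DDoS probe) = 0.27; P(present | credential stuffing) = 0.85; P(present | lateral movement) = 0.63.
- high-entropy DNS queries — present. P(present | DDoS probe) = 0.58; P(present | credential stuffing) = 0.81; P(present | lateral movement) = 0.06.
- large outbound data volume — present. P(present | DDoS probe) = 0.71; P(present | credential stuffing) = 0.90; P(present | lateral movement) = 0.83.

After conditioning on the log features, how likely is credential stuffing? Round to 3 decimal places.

0.518

By Bayes' rule with conditional independence, the unnormalized weight for each hypothesis is prior × ∏ likelihoods:
  DDoS probe: 0.408 × 0.27 × 0.58 × 0.71 = 0.045364
  credential stuffing: 0.105 × 0.85 × 0.81 × 0.90 = 0.065063
  lateral movement: 0.487 × 0.63 × 0.06 × 0.83 = 0.015279
Marginal likelihood of the evidence = 0.12571.
P(credential stuffing | evidence) = 0.065063 / 0.12571 ≈ 0.518.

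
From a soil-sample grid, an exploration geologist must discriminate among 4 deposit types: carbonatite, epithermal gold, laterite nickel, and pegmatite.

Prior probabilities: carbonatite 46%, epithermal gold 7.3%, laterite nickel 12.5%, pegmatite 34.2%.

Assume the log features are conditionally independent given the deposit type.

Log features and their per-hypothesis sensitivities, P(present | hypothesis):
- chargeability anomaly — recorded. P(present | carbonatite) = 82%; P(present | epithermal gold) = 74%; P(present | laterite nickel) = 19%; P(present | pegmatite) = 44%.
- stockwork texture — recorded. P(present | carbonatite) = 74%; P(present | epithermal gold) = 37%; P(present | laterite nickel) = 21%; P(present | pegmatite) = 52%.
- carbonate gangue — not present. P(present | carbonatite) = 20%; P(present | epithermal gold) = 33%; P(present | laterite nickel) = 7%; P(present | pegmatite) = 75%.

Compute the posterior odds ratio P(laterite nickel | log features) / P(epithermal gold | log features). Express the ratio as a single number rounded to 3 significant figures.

0.346

Posterior odds equal prior odds times the likelihood ratio; only the two competing hypotheses matter (using 1 − P(present | H) for each absent log feature).
  laterite nickel: 0.125 × 0.19 × 0.21 × (1 − 0.07) = 0.0046384
  epithermal gold: 0.073 × 0.74 × 0.37 × (1 − 0.33) = 0.013392
Posterior odds = 0.0046384 / 0.013392 ≈ 0.346.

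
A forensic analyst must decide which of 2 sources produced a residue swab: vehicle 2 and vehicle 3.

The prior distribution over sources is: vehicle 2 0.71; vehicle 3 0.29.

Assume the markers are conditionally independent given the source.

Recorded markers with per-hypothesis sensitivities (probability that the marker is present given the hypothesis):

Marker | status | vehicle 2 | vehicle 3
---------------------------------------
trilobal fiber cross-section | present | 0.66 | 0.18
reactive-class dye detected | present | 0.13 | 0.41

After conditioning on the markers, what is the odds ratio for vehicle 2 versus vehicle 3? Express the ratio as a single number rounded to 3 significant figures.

The normalizing constant cancels in an odds ratio, so compute prior × likelihood for the two hypotheses only:
  vehicle 2: 0.71 × 0.66 × 0.13 = 0.060918
  vehicle 3: 0.29 × 0.18 × 0.41 = 0.021402
Odds(vehicle 2 : vehicle 3) = 0.060918 / 0.021402 ≈ 2.85.

2.85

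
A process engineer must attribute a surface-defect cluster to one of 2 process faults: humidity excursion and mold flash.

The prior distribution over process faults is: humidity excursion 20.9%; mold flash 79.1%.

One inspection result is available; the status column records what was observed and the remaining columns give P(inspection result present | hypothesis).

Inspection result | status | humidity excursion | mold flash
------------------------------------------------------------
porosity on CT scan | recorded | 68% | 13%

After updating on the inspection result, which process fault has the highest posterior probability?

For each hypothesis, the unnormalized posterior weight is prior × likelihood:
  humidity excursion: 0.209 × 0.68 = 0.14212
  mold flash: 0.791 × 0.13 = 0.10283
Normalizing constant Z = 0.14212 + 0.10283 = 0.24495.
P(humidity excursion | evidence) ≈ 0.14212 / 0.24495 ≈ 0.580
P(mold flash | evidence) ≈ 0.10283 / 0.24495 ≈ 0.420
The largest is 0.580, so humidity excursion is most probable.

humidity excursion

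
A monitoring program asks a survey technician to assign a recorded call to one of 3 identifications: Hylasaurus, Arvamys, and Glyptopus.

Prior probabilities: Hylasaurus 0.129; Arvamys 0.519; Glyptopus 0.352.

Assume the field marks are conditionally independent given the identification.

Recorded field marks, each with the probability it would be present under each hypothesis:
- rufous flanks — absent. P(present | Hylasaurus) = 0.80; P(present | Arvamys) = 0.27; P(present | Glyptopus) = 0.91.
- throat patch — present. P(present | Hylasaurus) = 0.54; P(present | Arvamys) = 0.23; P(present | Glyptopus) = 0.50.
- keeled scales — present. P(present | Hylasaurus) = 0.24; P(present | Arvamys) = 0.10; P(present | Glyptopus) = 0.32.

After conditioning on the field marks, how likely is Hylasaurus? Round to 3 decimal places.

For each hypothesis, the unnormalized posterior weight is prior × product of the field mark likelihoods (using 1 − P(present | H) for each absent field mark):
  Hylasaurus: 0.129 × (1 − 0.80) × 0.54 × 0.24 = 0.0033437
  Arvamys: 0.519 × (1 − 0.27) × 0.23 × 0.10 = 0.008714
  Glyptopus: 0.352 × (1 − 0.91) × 0.50 × 0.32 = 0.0050688
Normalizing constant Z = 0.0033437 + 0.008714 + 0.0050688 = 0.017126.
P(Hylasaurus | evidence) = 0.0033437 / 0.017126 ≈ 0.195.

0.195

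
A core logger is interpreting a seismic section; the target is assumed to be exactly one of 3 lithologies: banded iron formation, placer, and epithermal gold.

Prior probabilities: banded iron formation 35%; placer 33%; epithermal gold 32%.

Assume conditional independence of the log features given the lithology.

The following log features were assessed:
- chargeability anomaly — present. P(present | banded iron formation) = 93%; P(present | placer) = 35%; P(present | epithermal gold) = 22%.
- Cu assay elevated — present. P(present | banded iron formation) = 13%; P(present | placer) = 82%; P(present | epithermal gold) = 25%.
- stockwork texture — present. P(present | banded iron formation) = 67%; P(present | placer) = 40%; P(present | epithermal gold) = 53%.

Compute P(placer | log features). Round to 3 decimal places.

By Bayes' rule with conditional independence, the unnormalized weight for each hypothesis is prior × ∏ likelihoods:
  banded iron formation: 0.35 × 0.93 × 0.13 × 0.67 = 0.028351
  placer: 0.33 × 0.35 × 0.82 × 0.40 = 0.037884
  epithermal gold: 0.32 × 0.22 × 0.25 × 0.53 = 0.009328
The unnormalized weights sum to 0.075563.
P(placer | evidence) = 0.037884 / 0.075563 ≈ 0.501.

0.501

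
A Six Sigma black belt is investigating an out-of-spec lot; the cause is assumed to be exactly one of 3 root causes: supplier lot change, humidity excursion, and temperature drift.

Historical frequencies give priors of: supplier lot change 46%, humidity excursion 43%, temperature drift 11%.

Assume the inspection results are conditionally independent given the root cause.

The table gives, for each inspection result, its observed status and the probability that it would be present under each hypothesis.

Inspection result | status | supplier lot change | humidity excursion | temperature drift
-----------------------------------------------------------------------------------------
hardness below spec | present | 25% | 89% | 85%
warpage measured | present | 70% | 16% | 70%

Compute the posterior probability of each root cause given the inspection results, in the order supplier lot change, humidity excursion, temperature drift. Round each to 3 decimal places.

0.389, 0.296, 0.316

For each hypothesis, the unnormalized posterior weight is prior × product of the inspection result likelihoods:
  supplier lot change: 0.46 × 0.25 × 0.70 = 0.0805
  humidity excursion: 0.43 × 0.89 × 0.16 = 0.061232
  temperature drift: 0.11 × 0.85 × 0.70 = 0.06545
Normalizing constant Z = 0.0805 + 0.061232 + 0.06545 = 0.20718.
P(supplier lot change | evidence) = 0.0805 / 0.20718 ≈ 0.389
P(humidity excursion | evidence) = 0.061232 / 0.20718 ≈ 0.296
P(temperature drift | evidence) = 0.06545 / 0.20718 ≈ 0.316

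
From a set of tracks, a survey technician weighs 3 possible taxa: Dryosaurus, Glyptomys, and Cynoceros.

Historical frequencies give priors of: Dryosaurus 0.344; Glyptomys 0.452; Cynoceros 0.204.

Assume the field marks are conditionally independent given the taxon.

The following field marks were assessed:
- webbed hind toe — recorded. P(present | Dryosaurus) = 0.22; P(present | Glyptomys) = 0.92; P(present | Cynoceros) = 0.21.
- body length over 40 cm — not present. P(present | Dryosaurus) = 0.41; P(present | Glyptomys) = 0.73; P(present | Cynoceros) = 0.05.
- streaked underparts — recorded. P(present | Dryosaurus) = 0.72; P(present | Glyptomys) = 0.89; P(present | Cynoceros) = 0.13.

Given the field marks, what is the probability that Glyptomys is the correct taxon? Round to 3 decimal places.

For each hypothesis, the unnormalized posterior weight is prior × product of the field mark likelihoods (using 1 − P(present | H) for each absent field mark):
  Dryosaurus: 0.344 × 0.22 × (1 − 0.41) × 0.72 = 0.032149
  Glyptomys: 0.452 × 0.92 × (1 − 0.73) × 0.89 = 0.099926
  Cynoceros: 0.204 × 0.21 × (1 − 0.05) × 0.13 = 0.0052907
Normalizing constant Z = 0.032149 + 0.099926 + 0.0052907 = 0.13737.
P(Glyptomys | evidence) = 0.099926 / 0.13737 ≈ 0.727.

0.727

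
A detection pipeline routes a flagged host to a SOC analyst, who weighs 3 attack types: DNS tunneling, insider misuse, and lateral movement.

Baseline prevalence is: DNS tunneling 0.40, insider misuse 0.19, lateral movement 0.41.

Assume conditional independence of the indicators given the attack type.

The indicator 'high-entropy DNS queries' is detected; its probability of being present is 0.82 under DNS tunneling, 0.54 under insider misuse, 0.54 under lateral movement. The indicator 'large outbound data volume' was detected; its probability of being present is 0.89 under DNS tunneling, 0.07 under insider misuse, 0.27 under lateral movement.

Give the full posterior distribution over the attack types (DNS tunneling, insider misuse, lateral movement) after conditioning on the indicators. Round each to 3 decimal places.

For each hypothesis, the unnormalized posterior weight is prior × product of the indicator likelihoods:
  DNS tunneling: 0.40 × 0.82 × 0.89 = 0.29192
  insider misuse: 0.19 × 0.54 × 0.07 = 0.007182
  lateral movement: 0.41 × 0.54 × 0.27 = 0.059778
Marginal likelihood of the evidence = 0.35888.
P(DNS tunneling | evidence) = 0.29192 / 0.35888 ≈ 0.813
P(insider misuse | evidence) = 0.007182 / 0.35888 ≈ 0.020
P(lateral movement | evidence) = 0.059778 / 0.35888 ≈ 0.167

0.813, 0.020, 0.167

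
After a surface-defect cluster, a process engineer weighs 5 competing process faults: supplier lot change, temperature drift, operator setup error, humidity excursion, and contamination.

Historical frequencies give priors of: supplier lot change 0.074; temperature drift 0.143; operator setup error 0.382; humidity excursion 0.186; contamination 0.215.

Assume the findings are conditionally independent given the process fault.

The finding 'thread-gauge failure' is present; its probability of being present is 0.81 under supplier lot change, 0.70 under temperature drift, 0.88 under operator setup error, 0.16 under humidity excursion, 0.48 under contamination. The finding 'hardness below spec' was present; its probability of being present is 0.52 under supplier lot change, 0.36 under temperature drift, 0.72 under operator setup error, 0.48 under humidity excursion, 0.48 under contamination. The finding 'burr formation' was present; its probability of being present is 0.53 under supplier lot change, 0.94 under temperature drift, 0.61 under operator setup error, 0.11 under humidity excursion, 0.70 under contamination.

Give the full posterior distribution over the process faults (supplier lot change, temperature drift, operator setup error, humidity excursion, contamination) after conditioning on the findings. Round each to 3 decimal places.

For each hypothesis, the unnormalized posterior weight is prior × product of the finding likelihoods:
  supplier lot change: 0.074 × 0.81 × 0.52 × 0.53 = 0.016519
  temperature drift: 0.143 × 0.70 × 0.36 × 0.94 = 0.033874
  operator setup error: 0.382 × 0.88 × 0.72 × 0.61 = 0.14764
  humidity excursion: 0.186 × 0.16 × 0.48 × 0.11 = 0.0015713
  contamination: 0.215 × 0.48 × 0.48 × 0.70 = 0.034675
The unnormalized weights sum to 0.23428.
P(supplier lot change | evidence) = 0.016519 / 0.23428 ≈ 0.071
P(temperature drift | evidence) = 0.033874 / 0.23428 ≈ 0.145
P(operator setup error | evidence) = 0.14764 / 0.23428 ≈ 0.630
P(humidity excursion | evidence) = 0.0015713 / 0.23428 ≈ 0.007
P(contamination | evidence) = 0.034675 / 0.23428 ≈ 0.148

0.071, 0.145, 0.630, 0.007, 0.148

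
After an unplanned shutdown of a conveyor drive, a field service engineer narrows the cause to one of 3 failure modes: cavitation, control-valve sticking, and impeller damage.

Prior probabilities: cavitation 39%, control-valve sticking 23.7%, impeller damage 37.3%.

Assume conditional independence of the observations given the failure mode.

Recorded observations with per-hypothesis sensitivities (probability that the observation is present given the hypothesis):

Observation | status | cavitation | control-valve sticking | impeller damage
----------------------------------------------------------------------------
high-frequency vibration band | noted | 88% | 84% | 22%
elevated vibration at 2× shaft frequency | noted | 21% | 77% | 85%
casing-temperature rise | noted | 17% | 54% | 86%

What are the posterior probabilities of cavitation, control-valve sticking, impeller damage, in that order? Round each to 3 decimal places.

For each hypothesis, the unnormalized posterior weight is prior × product of the observation likelihoods:
  cavitation: 0.390 × 0.88 × 0.21 × 0.17 = 0.012252
  control-valve sticking: 0.237 × 0.84 × 0.77 × 0.54 = 0.082777
  impeller damage: 0.373 × 0.22 × 0.85 × 0.86 = 0.059986
Marginal likelihood of the evidence = 0.15502.
P(cavitation | evidence) = 0.012252 / 0.15502 ≈ 0.079
P(control-valve sticking | evidence) = 0.082777 / 0.15502 ≈ 0.534
P(impeller damage | evidence) = 0.059986 / 0.15502 ≈ 0.387

0.079, 0.534, 0.387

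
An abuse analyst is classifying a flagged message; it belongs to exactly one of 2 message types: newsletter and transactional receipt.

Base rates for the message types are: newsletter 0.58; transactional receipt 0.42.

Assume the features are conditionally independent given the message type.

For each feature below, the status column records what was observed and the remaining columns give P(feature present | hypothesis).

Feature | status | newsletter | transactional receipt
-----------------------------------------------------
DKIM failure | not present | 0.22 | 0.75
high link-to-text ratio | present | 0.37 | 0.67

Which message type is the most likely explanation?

By Bayes' rule with conditional independence, the unnormalized weight for each hypothesis is prior × ∏ likelihoods (using 1 − P(present | H) for each absent feature):
  newsletter: 0.58 × (1 − 0.22) × 0.37 = 0.16739
  transactional receipt: 0.42 × (1 − 0.75) × 0.67 = 0.07035
Normalizing constant Z = 0.16739 + 0.07035 = 0.23774.
P(newsletter | evidence) ≈ 0.16739 / 0.23774 ≈ 0.704
P(transactional receipt | evidence) ≈ 0.07035 / 0.23774 ≈ 0.296
The largest is 0.704, so newsletter is most probable.

newsletter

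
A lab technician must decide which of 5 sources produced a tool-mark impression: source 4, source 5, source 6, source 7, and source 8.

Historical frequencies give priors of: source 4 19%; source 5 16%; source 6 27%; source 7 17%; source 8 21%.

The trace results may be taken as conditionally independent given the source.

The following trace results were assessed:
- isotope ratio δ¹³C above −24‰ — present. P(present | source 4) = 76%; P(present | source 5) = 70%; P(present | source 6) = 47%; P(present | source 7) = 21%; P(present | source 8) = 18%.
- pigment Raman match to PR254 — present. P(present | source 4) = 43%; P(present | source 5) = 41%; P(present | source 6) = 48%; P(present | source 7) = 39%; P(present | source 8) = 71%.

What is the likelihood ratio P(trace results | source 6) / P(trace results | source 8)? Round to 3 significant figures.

Take the product of per-trace result likelihoods under each hypothesis, then divide.
  source 6: 0.47 × 0.48 = 0.2256
  source 8: 0.18 × 0.71 = 0.1278
Bayes factor = 0.2256 / 0.1278 ≈ 1.77

1.77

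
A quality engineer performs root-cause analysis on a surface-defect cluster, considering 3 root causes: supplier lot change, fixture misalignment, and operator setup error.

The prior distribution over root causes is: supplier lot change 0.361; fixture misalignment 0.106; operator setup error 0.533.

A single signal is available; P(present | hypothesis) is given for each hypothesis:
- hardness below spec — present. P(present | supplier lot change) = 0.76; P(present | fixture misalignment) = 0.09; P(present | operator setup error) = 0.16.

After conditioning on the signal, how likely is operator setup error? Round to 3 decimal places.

For each hypothesis, the unnormalized posterior weight is prior × likelihood:
  supplier lot change: 0.361 × 0.76 = 0.27436
  fixture misalignment: 0.106 × 0.09 = 0.00954
  operator setup error: 0.533 × 0.16 = 0.08528
Normalizing constant Z = 0.27436 + 0.00954 + 0.08528 = 0.36918.
P(operator setup error | evidence) = 0.08528 / 0.36918 ≈ 0.231.

0.231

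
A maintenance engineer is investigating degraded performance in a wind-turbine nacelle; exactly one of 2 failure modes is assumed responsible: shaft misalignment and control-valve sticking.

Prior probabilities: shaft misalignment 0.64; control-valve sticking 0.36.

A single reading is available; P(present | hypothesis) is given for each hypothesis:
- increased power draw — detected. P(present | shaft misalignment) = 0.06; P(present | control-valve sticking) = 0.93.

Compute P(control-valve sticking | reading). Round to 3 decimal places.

0.897

Multiply each prior by the likelihood of the reading:
  shaft misalignment: 0.64 × 0.06 = 0.0384
  control-valve sticking: 0.36 × 0.93 = 0.3348
The unnormalized weights sum to 0.3732.
P(control-valve sticking | evidence) = 0.3348 / 0.3732 ≈ 0.897.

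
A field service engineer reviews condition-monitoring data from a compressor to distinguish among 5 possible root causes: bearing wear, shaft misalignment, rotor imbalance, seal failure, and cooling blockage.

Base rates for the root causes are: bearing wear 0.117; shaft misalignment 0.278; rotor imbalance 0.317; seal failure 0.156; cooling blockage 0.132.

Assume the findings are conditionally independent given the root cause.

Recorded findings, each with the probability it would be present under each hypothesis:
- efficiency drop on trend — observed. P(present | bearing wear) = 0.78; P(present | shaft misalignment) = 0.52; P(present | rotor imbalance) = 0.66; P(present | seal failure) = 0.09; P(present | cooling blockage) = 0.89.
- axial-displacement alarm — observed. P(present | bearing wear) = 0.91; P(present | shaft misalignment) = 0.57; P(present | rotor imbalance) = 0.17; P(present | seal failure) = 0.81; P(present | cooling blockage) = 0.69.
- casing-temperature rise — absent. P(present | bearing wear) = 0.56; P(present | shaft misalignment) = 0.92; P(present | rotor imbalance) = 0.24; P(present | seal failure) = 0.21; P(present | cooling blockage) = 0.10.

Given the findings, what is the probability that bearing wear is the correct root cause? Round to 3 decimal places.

Multiply each prior by the joint likelihood of the evidence pattern (using 1 − P(present | H) for each absent finding):
  bearing wear: 0.117 × 0.78 × 0.91 × (1 − 0.56) = 0.036541
  shaft misalignment: 0.278 × 0.52 × 0.57 × (1 − 0.92) = 0.0065919
  rotor imbalance: 0.317 × 0.66 × 0.17 × (1 − 0.24) = 0.027031
  seal failure: 0.156 × 0.09 × 0.81 × (1 − 0.21) = 0.0089842
  cooling blockage: 0.132 × 0.89 × 0.69 × (1 − 0.10) = 0.072955
Marginal likelihood of the evidence = 0.1521.
P(bearing wear | evidence) = 0.036541 / 0.1521 ≈ 0.240.

0.240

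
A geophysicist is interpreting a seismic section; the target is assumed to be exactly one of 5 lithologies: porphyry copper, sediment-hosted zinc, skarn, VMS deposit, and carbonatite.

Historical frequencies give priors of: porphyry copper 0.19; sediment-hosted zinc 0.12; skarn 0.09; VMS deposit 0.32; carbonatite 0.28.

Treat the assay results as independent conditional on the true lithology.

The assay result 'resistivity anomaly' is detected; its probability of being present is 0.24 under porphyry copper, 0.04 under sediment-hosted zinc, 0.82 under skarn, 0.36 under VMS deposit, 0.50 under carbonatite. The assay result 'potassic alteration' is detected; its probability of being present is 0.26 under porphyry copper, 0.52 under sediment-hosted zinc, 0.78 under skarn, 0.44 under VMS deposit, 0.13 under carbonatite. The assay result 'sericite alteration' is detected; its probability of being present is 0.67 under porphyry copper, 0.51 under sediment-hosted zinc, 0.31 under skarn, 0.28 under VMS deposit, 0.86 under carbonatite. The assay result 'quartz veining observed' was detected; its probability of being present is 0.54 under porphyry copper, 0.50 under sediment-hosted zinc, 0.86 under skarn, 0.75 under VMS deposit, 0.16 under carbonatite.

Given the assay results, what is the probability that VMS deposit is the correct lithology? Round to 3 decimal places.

0.318

By Bayes' rule with conditional independence, the unnormalized weight for each hypothesis is prior × ∏ likelihoods:
  porphyry copper: 0.19 × 0.24 × 0.26 × 0.67 × 0.54 = 0.0042895
  sediment-hosted zinc: 0.12 × 0.04 × 0.52 × 0.51 × 0.50 = 0.00063648
  skarn: 0.09 × 0.82 × 0.78 × 0.31 × 0.86 = 0.015347
  VMS deposit: 0.32 × 0.36 × 0.44 × 0.28 × 0.75 = 0.010644
  carbonatite: 0.28 × 0.50 × 0.13 × 0.86 × 0.16 = 0.0025043
Marginal likelihood of the evidence = 0.033421.
P(VMS deposit | evidence) = 0.010644 / 0.033421 ≈ 0.318.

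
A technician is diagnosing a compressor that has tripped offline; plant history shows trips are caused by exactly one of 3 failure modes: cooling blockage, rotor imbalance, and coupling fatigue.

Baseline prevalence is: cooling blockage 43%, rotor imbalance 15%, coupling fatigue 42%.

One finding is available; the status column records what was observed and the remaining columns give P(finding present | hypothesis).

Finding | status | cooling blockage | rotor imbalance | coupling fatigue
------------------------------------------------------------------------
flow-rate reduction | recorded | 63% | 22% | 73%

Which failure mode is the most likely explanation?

coupling fatigue

For each hypothesis, the unnormalized posterior weight is prior × likelihood:
  cooling blockage: 0.43 × 0.63 = 0.2709
  rotor imbalance: 0.15 × 0.22 = 0.033
  coupling fatigue: 0.42 × 0.73 = 0.3066
The unnormalized weights sum to 0.6105.
P(cooling blockage | evidence) ≈ 0.2709 / 0.6105 ≈ 0.444
P(rotor imbalance | evidence) ≈ 0.033 / 0.6105 ≈ 0.054
P(coupling fatigue | evidence) ≈ 0.3066 / 0.6105 ≈ 0.502
The largest is 0.502, so coupling fatigue is most probable.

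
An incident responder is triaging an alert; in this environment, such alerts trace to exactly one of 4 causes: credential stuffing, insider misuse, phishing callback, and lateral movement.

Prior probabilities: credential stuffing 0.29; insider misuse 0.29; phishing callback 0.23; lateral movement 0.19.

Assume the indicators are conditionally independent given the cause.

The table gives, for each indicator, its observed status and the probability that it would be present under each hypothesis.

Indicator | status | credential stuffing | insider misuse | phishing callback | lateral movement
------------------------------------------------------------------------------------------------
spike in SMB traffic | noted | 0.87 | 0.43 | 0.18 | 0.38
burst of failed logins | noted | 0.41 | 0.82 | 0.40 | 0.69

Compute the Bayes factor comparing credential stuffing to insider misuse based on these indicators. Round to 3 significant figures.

Take the product of per-indicator likelihoods under each hypothesis, then divide.
  credential stuffing: 0.87 × 0.41 = 0.3567
  insider misuse: 0.43 × 0.82 = 0.3526
Bayes factor = 0.3567 / 0.3526 ≈ 1.01

1.01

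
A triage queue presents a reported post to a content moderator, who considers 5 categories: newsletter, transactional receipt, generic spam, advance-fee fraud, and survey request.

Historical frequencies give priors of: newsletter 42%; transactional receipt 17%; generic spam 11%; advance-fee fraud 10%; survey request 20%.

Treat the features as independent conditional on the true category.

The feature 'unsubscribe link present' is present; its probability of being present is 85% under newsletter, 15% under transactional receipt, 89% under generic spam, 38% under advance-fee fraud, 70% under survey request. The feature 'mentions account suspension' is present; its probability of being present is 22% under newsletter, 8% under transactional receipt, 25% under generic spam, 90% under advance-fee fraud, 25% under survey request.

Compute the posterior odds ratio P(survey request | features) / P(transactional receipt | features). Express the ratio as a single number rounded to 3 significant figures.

17.2

Unnormalized posterior weight (prior times the feature likelihoods) for each of the two hypotheses:
  survey request: 0.20 × 0.70 × 0.25 = 0.035
  transactional receipt: 0.17 × 0.15 × 0.08 = 0.00204
Odds(survey request : transactional receipt) = 0.035 / 0.00204 ≈ 17.2.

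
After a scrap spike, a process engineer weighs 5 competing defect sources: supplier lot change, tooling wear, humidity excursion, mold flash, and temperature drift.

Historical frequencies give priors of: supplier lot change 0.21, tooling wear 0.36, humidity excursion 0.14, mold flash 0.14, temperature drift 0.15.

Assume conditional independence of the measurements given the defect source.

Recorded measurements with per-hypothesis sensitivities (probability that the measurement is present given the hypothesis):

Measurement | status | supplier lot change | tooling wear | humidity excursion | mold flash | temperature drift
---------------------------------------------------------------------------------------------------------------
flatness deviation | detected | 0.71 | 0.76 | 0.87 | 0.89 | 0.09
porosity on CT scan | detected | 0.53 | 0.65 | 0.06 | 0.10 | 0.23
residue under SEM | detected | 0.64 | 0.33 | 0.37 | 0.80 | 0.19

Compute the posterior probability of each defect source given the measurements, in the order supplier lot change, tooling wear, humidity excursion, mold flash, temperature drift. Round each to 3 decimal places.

0.413, 0.479, 0.022, 0.081, 0.005

For each hypothesis, the unnormalized posterior weight is prior × product of the measurement likelihoods:
  supplier lot change: 0.21 × 0.71 × 0.53 × 0.64 = 0.050575
  tooling wear: 0.36 × 0.76 × 0.65 × 0.33 = 0.058687
  humidity excursion: 0.14 × 0.87 × 0.06 × 0.37 = 0.002704
  mold flash: 0.14 × 0.89 × 0.10 × 0.80 = 0.009968
  temperature drift: 0.15 × 0.09 × 0.23 × 0.19 = 0.00058995
The unnormalized weights sum to 0.12252.
P(supplier lot change | evidence) = 0.050575 / 0.12252 ≈ 0.413
P(tooling wear | evidence) = 0.058687 / 0.12252 ≈ 0.479
P(humidity excursion | evidence) = 0.002704 / 0.12252 ≈ 0.022
P(mold flash | evidence) = 0.009968 / 0.12252 ≈ 0.081
P(temperature drift | evidence) = 0.00058995 / 0.12252 ≈ 0.005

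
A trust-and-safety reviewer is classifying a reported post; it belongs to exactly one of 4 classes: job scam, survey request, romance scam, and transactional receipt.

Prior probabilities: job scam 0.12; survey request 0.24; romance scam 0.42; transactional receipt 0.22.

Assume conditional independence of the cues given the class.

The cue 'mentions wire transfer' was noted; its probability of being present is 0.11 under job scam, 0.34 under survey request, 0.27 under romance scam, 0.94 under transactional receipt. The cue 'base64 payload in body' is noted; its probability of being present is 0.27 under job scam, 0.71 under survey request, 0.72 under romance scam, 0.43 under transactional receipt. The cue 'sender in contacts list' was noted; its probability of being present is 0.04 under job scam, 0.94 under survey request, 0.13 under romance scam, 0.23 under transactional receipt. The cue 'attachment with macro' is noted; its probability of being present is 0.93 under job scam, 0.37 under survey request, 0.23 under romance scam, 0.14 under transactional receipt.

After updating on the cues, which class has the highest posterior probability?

survey request

Multiply each prior by the joint likelihood of the cue pattern:
  job scam: 0.12 × 0.11 × 0.27 × 0.04 × 0.93 = 0.00013258
  survey request: 0.24 × 0.34 × 0.71 × 0.94 × 0.37 = 0.02015
  romance scam: 0.42 × 0.27 × 0.72 × 0.13 × 0.23 = 0.0024413
  transactional receipt: 0.22 × 0.94 × 0.43 × 0.23 × 0.14 = 0.0028634
Marginal likelihood of the evidence = 0.025587.
P(job scam | evidence) ≈ 0.00013258 / 0.025587 ≈ 0.005
P(survey request | evidence) ≈ 0.02015 / 0.025587 ≈ 0.788
P(romance scam | evidence) ≈ 0.0024413 / 0.025587 ≈ 0.095
P(transactional receipt | evidence) ≈ 0.0028634 / 0.025587 ≈ 0.112
The largest is 0.788, so survey request is most probable.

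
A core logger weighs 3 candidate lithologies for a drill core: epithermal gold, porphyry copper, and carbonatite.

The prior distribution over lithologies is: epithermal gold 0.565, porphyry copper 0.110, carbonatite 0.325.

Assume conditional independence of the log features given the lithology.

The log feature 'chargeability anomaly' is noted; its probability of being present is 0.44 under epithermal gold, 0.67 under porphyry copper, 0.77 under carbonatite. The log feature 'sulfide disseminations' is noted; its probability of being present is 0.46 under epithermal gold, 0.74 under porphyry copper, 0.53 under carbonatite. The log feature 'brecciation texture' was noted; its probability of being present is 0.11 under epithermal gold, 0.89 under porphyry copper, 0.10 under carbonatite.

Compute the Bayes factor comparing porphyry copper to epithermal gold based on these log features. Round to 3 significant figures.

19.8

Take the product of per-log feature likelihoods under each hypothesis, then divide.
  porphyry copper: 0.67 × 0.74 × 0.89 = 0.44126
  epithermal gold: 0.44 × 0.46 × 0.11 = 0.022264
Bayes factor = 0.44126 / 0.022264 ≈ 19.8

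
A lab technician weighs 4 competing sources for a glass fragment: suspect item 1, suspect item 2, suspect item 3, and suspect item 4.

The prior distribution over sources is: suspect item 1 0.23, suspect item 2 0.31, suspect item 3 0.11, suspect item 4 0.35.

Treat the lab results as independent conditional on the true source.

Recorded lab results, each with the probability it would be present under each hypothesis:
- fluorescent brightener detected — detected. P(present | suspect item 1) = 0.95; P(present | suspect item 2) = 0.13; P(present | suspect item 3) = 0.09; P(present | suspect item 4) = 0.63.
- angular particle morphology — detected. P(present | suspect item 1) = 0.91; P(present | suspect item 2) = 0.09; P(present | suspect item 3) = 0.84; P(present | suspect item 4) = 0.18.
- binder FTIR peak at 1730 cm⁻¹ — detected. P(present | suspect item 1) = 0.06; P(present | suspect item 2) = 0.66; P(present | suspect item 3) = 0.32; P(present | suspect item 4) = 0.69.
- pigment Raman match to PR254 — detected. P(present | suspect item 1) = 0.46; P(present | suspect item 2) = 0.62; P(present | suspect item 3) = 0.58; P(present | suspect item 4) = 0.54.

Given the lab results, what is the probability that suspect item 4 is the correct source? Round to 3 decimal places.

0.635

Multiply each prior by the joint likelihood of the lab result pattern:
  suspect item 1: 0.23 × 0.95 × 0.91 × 0.06 × 0.46 = 0.0054878
  suspect item 2: 0.31 × 0.13 × 0.09 × 0.66 × 0.62 = 0.0014842
  suspect item 3: 0.11 × 0.09 × 0.84 × 0.32 × 0.58 = 0.0015434
  suspect item 4: 0.35 × 0.63 × 0.18 × 0.69 × 0.54 = 0.014788
Normalizing constant Z = 0.0054878 + 0.0014842 + 0.0015434 + 0.014788 = 0.023304.
P(suspect item 4 | evidence) = 0.014788 / 0.023304 ≈ 0.635.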